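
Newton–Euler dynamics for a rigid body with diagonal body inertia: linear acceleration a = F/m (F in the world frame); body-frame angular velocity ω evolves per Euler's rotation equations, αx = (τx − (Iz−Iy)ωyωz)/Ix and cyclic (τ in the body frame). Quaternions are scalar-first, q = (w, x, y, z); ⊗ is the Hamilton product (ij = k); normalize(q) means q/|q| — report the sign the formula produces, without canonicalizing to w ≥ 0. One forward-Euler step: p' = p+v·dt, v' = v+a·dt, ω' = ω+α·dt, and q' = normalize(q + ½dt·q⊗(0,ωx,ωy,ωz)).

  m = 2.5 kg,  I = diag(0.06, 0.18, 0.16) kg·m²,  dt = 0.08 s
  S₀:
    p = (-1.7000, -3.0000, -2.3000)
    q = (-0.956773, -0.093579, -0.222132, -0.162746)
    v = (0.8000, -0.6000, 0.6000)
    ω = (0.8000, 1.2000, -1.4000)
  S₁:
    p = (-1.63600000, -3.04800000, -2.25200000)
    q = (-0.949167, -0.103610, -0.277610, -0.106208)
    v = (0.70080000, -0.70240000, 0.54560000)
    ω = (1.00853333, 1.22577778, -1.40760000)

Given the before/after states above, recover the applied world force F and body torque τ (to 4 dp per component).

ω₁ − ω₀ = (0.20853333, 0.02577778, -0.00760000)
ω₀×(Iω₀) = (0.0336, 0.1120, 0.1152)
τ = I·(Δω/dt) + ω₀×(Iω₀) = (0.1900, 0.1700, 0.1000)
Δv = v₁−v₀ = (-0.09920000, -0.10240000, -0.05440000)
applied force F = (-3.1000, -3.2000, -1.7000)

F = (-3.1000, -3.2000, -1.7000)
τ = (0.1900, 0.1700, 0.1000)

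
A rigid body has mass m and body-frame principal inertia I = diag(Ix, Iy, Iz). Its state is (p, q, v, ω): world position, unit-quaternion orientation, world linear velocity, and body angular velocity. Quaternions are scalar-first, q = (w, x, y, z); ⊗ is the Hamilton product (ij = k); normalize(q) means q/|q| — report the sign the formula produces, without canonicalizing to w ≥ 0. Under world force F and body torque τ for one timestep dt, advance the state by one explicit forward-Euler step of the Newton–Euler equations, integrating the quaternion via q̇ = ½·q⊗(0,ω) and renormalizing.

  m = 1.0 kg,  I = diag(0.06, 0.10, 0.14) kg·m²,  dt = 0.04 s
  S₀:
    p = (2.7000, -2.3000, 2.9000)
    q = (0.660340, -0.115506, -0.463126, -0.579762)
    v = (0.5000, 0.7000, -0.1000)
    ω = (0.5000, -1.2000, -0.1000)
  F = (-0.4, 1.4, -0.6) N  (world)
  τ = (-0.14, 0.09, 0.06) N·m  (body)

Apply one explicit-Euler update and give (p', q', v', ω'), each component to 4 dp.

p + v·dt = (2.7200, -2.2720, 2.8960)
new velocity v' = (0.4840, 0.7560, -0.1240)
precession coupling ω×(Iω) = (0.0048, 0.0040, -0.0240)
α = I⁻¹(τ − ω×Iω) = (-2.4133, 0.8600, 0.6000)
new body rate ω' = (0.4035, -1.1656, -0.0760)
2q̇ = q⊗(0,ω) = (-0.5559744, -0.3192318, -1.0938396, 0.3041362)
q' = normalize(q + ½dt·q⊗(0,ω)) = (0.6490, -0.1218, -0.4848, -0.5735)

p' = (2.7200, -2.2720, 2.8960)
q' = (0.6490, -0.1218, -0.4848, -0.5735)
v' = (0.4840, 0.7560, -0.1240)
ω' = (0.4035, -1.1656, -0.0760)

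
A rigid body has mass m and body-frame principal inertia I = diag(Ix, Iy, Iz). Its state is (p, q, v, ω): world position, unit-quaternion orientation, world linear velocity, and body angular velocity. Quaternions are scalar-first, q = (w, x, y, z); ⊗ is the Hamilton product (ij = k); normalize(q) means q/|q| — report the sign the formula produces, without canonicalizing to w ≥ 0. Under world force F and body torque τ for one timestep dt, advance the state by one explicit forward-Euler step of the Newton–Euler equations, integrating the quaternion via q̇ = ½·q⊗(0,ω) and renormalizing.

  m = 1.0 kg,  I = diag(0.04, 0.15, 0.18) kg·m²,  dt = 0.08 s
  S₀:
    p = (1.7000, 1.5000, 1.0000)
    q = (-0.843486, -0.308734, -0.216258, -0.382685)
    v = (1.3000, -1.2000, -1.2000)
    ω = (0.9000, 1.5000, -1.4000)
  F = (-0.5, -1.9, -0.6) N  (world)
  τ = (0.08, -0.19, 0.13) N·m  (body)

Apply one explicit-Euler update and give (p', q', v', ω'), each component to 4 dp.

p' = (1.8040, 1.4040, 0.9040)
q' = (-0.8375, -0.3028, -0.2967, -0.3448)
v' = (1.2600, -1.3520, -1.2480)
ω' = (1.1860, 1.3046, -1.4082)

a = (-0.5000, -1.9000, -0.6000)
new position p' = (1.8040, 1.4040, 0.9040)
v' = v + a·dt = (1.2600, -1.3520, -1.2480)
precession coupling ω×(Iω) = (-0.0630, 0.1764, 0.1485)
(τ − ω×Iω)/I = (3.5750, -2.4427, -0.1028)
ω + α·dt = (1.1860, 1.3046, -1.4082)
q⊗(0,ω) = (0.0664886, 0.1176513, -2.0418731, 0.9124116)
q' = normalize(q + ½dt·q⊗(0,ω)) = (-0.8375, -0.3028, -0.2967, -0.3448)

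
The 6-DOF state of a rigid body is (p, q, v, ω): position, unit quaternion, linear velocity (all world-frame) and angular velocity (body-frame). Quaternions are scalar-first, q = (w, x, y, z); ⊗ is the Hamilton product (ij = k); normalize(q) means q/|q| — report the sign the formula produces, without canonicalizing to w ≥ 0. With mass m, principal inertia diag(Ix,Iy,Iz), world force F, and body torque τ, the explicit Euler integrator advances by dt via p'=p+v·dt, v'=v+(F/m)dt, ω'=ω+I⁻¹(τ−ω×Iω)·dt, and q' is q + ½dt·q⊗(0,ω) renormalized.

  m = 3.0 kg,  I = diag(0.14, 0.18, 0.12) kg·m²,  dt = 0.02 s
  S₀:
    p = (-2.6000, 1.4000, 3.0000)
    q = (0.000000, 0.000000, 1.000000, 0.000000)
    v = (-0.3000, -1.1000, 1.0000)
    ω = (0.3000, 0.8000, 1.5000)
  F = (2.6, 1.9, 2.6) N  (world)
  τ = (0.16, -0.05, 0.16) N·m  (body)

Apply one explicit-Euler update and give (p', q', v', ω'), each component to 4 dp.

p' = p + v·dt = (-2.6060, 1.3780, 3.0200)
v' = v + a·dt = (-0.2827, -1.0873, 1.0173)
angular accel α = (1.6571, -0.3278, 1.2533)
ω + α·dt = (0.3331, 0.7934, 1.5251)
Hamilton product q⊗(0,ω) = (-0.8000000, 1.5000000, 0.0000000, -0.3000000)
updated quaternion q' = (-0.0080, 0.0150, 0.9999, -0.0030)

p' = (-2.6060, 1.3780, 3.0200)
q' = (-0.0080, 0.0150, 0.9999, -0.0030)
v' = (-0.2827, -1.0873, 1.0173)
ω' = (0.3331, 0.7934, 1.5251)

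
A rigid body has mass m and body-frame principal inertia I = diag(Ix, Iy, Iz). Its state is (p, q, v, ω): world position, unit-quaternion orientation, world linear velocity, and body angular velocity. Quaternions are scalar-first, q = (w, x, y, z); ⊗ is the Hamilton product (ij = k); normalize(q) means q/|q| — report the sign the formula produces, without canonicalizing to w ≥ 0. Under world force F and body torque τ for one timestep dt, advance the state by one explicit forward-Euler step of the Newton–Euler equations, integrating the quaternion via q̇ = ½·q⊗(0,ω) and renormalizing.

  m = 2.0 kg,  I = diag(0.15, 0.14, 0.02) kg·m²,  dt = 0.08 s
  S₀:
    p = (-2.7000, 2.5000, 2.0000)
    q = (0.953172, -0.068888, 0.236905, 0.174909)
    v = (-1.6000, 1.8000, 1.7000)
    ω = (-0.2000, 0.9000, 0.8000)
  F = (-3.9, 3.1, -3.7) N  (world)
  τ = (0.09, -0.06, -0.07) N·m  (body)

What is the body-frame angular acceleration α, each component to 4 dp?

α = (1.1760, -0.2800, -3.5900)

precession coupling ω×(Iω) = (-0.0864, -0.0208, 0.0018)
(τ − ω×Iω)/I = (1.1760, -0.2800, -3.5900)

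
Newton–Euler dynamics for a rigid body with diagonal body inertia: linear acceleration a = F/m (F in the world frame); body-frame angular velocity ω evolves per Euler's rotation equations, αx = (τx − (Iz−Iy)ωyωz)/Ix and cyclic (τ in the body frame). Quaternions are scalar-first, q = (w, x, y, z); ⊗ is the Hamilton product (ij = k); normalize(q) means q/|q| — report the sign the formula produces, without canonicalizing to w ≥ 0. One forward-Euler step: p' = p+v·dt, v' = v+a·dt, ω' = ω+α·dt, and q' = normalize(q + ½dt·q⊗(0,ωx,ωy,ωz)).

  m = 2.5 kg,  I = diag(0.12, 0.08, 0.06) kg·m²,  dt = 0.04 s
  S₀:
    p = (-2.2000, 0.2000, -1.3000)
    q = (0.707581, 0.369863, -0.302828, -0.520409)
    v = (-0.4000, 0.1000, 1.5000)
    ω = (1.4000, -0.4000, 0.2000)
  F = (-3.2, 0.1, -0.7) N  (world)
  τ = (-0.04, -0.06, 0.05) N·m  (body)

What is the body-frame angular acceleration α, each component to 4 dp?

α = (-0.3467, -0.9600, 0.4600)

precession coupling ω×(Iω) = (0.0016, 0.0168, 0.0224)
α = I⁻¹(τ − ω×Iω) = (-0.3467, -0.9600, 0.4600)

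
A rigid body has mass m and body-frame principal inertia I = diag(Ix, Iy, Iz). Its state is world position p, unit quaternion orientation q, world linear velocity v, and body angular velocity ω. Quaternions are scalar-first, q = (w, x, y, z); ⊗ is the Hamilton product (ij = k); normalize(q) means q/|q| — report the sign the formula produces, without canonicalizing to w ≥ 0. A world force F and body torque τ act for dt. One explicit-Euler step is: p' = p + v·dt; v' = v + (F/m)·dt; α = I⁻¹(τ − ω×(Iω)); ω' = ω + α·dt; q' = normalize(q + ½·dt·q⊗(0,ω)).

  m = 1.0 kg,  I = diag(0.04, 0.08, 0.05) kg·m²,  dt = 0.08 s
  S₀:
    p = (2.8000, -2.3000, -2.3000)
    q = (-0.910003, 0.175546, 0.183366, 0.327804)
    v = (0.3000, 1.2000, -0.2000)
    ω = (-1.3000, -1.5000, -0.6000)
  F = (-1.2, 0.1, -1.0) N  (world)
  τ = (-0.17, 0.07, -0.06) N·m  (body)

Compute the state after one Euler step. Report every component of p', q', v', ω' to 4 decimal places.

p' = (2.8240, -2.2040, -2.3160)
q' = (-0.8790, 0.2373, 0.2244, 0.3475)
v' = (0.2040, 1.2080, -0.2800)
ω' = (-1.5860, -1.4222, -0.8208)

linear accel F/m = (-1.2000, 0.1000, -1.0000)
p + v·dt = (2.8240, -2.2040, -2.3160)
new velocity v' = (0.2040, 1.2080, -0.2800)
precession coupling ω×(Iω) = (-0.0270, -0.0078, 0.0780)
angular accel α = (-3.5750, 0.9725, -2.7600)
ω + α·dt = (-1.5860, -1.4222, -0.8208)
q⊗(0,ω) = (0.6999412, 1.5646903, 1.0441869, 0.5210586)
q + ½dt·q⊗(0,ω), renormalized = (-0.8790, 0.2373, 0.2244, 0.3475)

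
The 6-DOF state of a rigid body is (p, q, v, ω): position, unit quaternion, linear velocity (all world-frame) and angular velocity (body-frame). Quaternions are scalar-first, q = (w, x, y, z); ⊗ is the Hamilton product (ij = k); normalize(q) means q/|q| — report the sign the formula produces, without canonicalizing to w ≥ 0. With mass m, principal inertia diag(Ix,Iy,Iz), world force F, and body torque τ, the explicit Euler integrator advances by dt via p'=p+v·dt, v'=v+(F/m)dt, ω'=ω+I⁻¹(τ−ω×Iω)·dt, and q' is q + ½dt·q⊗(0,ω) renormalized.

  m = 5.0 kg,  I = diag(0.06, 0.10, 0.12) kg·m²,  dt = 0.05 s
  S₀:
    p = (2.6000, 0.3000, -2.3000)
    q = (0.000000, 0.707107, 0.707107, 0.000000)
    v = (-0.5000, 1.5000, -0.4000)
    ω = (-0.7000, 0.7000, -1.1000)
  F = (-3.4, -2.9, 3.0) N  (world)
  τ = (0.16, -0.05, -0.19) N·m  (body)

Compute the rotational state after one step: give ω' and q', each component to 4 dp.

angular accel α = (2.9233, -0.0380, -1.4200)
new body rate ω' = (-0.5538, 0.6981, -1.1710)
q⊗(0,ω) = (0.0000000, -0.7778177, 0.7778177, 0.9899498)
q + ½dt·q⊗(0,ω), renormalized = (0.0000, 0.6872, 0.7261, 0.0247)

ω' = (-0.5538, 0.6981, -1.1710)
q' = (0.0000, 0.6872, 0.7261, 0.0247)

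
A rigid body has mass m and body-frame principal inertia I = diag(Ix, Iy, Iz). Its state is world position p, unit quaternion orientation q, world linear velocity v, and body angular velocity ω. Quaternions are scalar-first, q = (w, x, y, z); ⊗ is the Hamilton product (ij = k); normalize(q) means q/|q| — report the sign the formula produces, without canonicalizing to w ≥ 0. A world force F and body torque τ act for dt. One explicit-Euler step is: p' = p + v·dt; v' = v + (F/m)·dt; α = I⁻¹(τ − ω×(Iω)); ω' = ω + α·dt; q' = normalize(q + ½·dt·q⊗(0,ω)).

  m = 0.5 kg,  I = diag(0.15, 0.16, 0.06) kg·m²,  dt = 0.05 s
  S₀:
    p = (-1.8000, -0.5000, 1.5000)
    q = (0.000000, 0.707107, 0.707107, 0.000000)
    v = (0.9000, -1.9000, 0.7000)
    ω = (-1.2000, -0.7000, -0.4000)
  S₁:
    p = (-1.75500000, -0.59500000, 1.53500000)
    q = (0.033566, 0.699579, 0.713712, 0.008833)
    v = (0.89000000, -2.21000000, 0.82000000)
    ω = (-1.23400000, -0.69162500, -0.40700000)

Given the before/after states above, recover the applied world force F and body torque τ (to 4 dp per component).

F = (-0.1000, -3.1000, 1.2000)
τ = (-0.1300, 0.0700, 0.0000)

v₁ − v₀ = (-0.01000000, -0.31000000, 0.12000000)
applied force F = (-0.1000, -3.1000, 1.2000)
ω₁ − ω₀ = (-0.03400000, 0.00837500, -0.00700000)
gyro term ω₀×Iω₀ = (-0.0280, 0.0432, 0.0084)
I·α + gyro = (-0.1300, 0.0700, 0.0000)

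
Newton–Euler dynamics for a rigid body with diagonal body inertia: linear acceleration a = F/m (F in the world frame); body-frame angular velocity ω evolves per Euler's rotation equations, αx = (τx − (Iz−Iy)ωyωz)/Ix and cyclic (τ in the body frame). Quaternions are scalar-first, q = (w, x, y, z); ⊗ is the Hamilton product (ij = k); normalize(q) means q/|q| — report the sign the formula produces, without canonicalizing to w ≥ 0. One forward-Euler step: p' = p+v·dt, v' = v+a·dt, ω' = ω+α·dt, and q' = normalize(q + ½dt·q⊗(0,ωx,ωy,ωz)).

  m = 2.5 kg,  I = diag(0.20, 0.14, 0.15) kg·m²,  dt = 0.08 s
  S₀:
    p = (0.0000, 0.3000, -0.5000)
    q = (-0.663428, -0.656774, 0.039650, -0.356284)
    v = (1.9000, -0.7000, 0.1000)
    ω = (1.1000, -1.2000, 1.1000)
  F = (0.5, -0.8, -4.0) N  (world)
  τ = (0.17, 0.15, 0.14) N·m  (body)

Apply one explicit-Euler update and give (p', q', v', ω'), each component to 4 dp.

α = I⁻¹(τ − ω×Iω) = (0.9160, 0.6393, 0.4053)
ω' = ω + α·dt = (1.1733, -1.1489, 1.1324)
q⊗(0,ω) = (1.1619438, -1.1136966, 1.1266526, 0.0147430)
q' = normalize(q + ½dt·q⊗(0,ω)) = (-0.6151, -0.6992, 0.0845, -0.3546)
a = F/m = (0.2000, -0.3200, -1.6000)
p' = p + v·dt = (0.1520, 0.2440, -0.4920)
v' = v + a·dt = (1.9160, -0.7256, -0.0280)

p' = (0.1520, 0.2440, -0.4920)
q' = (-0.6151, -0.6992, 0.0845, -0.3546)
v' = (1.9160, -0.7256, -0.0280)
ω' = (1.1733, -1.1489, 1.1324)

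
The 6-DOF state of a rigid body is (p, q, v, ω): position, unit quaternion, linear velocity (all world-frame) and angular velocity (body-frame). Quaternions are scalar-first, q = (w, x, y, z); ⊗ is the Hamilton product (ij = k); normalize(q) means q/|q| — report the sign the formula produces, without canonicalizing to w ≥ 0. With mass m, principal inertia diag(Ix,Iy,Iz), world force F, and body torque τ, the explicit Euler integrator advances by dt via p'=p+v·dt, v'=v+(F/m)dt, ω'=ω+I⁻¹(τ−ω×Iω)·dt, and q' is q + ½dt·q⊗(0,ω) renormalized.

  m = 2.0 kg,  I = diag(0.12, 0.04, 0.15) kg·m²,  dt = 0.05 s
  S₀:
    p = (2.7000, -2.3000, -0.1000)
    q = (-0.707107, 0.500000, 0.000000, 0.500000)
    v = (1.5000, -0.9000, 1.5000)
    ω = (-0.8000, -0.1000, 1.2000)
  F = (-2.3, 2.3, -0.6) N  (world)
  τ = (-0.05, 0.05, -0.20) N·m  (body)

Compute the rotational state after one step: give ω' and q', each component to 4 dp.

ω' = (-0.8153, -0.0735, 1.1355)
q' = (-0.7116, 0.5151, -0.0232, 0.4772)

gyro term ω×Iω = (-0.0132, 0.0288, -0.0064)
α = I⁻¹(τ − ω×Iω) = (-0.3067, 0.5300, -1.2907)
ω + α·dt = (-0.8153, -0.0735, 1.1355)
2q̇ = q⊗(0,ω) = (-0.2000000, 0.6156856, -0.9292893, -0.8985284)
q + ½dt·q⊗(0,ω), renormalized = (-0.7116, 0.5151, -0.0232, 0.4772)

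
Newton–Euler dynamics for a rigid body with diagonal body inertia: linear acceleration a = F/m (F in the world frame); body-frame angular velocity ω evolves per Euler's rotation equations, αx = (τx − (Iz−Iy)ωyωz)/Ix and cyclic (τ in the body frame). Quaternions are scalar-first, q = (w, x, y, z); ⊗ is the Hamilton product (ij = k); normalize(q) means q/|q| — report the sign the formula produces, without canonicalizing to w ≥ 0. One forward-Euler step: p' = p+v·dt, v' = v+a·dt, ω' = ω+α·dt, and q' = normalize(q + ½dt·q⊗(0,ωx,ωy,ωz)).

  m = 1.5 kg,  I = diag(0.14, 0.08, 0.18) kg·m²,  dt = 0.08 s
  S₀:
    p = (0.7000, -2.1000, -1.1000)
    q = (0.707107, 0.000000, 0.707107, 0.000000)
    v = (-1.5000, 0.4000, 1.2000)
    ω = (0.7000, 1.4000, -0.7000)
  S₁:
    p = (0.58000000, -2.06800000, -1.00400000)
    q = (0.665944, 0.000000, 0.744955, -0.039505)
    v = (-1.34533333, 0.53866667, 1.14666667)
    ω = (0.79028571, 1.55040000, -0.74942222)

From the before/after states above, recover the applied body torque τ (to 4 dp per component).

rate change Δω = (0.09028571, 0.15040000, -0.04942222)
I·α + gyro = (0.0600, 0.1700, -0.1700)

τ = (0.0600, 0.1700, -0.1700)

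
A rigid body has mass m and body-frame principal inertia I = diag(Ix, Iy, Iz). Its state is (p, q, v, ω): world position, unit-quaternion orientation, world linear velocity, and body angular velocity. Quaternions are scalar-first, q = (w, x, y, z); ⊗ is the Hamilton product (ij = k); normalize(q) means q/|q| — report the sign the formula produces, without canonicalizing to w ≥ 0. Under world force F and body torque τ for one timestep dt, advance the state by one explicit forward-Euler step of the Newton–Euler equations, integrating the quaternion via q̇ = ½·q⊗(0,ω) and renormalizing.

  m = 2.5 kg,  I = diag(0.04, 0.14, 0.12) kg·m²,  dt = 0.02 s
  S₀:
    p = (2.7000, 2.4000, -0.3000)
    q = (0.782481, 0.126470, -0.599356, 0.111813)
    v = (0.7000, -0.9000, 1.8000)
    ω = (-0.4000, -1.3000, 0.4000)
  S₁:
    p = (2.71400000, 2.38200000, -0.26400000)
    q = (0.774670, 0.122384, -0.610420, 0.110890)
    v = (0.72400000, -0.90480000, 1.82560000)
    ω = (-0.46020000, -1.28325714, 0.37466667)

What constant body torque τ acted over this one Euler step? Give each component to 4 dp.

τ = (-0.1100, 0.1300, -0.1000)

rate change Δω = (-0.06020000, 0.01674286, -0.02533333)
ω₀×(Iω₀) = (0.0104, 0.0128, 0.0520)
I·α + gyro = (-0.1100, 0.1300, -0.1000)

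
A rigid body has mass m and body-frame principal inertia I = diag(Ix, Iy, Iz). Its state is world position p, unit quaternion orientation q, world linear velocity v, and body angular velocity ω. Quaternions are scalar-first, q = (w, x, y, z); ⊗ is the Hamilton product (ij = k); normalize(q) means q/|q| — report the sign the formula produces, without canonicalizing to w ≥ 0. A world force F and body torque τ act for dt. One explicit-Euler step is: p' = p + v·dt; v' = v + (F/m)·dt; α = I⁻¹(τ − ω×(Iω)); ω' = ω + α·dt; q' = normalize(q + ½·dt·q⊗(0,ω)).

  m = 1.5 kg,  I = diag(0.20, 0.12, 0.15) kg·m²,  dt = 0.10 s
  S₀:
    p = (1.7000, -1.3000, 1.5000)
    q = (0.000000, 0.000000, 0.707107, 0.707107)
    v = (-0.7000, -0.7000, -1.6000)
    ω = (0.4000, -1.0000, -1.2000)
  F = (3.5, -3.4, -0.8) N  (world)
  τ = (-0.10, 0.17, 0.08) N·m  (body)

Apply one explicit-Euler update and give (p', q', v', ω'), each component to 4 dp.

p' = (1.6300, -1.3700, 1.3400)
q' = (0.0775, -0.0070, 0.7189, 0.6907)
v' = (-0.4667, -0.9267, -1.6533)
ω' = (0.3320, -0.8383, -1.1680)

a = (2.3333, -2.2667, -0.5333)
p + v·dt = (1.6300, -1.3700, 1.3400)
v' = v + a·dt = (-0.4667, -0.9267, -1.6533)
(τ − ω×Iω)/I = (-0.6800, 1.6167, 0.3200)
ω + α·dt = (0.3320, -0.8383, -1.1680)
q⊗(0,ω) = (1.5556354, -0.1414214, 0.2828428, -0.2828428)
q' = normalize(q + ½dt·q⊗(0,ω)) = (0.0775, -0.0070, 0.7189, 0.6907)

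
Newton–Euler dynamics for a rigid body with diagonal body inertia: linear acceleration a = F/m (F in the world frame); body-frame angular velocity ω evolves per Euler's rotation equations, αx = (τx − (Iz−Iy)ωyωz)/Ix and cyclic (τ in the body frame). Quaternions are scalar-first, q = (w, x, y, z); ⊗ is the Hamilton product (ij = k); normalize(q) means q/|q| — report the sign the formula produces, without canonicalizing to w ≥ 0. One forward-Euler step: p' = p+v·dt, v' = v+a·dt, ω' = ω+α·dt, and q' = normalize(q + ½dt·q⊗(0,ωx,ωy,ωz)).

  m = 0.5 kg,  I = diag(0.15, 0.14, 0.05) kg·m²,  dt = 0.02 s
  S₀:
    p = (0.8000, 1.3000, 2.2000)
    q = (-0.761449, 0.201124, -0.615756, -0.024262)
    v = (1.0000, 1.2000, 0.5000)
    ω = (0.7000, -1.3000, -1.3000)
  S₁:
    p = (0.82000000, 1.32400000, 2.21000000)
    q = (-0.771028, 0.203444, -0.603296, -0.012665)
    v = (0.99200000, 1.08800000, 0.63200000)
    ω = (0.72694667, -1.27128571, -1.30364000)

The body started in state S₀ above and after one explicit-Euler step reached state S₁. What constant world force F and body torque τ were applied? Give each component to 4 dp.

Δω = ω₁−ω₀ = (0.02694667, 0.02871429, -0.00364000)
τ = I·(Δω/dt) + ω₀×(Iω₀) = (0.0500, 0.1100, 0.0000)
velocity change Δv = (-0.00800000, -0.11200000, 0.13200000)
F = m·Δv/dt = (-0.2000, -2.8000, 3.3000)

F = (-0.2000, -2.8000, 3.3000)
τ = (0.0500, 0.1100, 0.0000)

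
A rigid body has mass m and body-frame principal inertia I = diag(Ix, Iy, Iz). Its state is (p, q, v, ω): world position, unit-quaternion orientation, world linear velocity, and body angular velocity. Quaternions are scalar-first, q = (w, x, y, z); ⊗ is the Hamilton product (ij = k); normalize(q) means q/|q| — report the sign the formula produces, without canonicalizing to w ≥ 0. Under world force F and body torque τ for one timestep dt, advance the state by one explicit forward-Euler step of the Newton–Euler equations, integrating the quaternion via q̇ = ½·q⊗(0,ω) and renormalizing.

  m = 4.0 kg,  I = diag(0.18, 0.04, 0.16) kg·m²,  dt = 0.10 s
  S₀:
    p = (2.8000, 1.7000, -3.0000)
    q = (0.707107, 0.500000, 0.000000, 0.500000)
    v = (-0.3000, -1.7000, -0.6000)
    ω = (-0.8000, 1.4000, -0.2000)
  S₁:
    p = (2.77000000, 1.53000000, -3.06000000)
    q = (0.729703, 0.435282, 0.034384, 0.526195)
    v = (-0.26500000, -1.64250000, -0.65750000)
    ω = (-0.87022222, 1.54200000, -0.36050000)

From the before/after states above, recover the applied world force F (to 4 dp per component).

velocity change Δv = (0.03500000, 0.05750000, -0.05750000)
F = m·Δv/dt = (1.4000, 2.3000, -2.3000)

F = (1.4000, 2.3000, -2.3000)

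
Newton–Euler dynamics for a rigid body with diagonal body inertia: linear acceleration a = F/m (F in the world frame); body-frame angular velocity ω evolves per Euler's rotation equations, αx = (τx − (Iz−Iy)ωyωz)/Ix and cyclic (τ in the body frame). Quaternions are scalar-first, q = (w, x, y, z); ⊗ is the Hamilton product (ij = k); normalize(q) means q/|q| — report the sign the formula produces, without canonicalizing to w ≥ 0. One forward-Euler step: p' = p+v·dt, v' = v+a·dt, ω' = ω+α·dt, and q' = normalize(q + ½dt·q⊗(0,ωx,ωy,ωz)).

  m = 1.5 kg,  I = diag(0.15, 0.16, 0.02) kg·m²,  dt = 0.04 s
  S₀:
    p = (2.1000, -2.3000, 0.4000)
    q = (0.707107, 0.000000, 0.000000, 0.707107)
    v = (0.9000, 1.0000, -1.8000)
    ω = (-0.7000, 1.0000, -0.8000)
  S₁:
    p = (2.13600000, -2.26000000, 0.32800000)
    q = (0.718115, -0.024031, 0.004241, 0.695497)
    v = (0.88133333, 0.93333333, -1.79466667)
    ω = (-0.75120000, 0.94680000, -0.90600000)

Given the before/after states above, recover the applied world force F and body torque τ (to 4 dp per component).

ω₁ − ω₀ = (-0.05120000, -0.05320000, -0.10600000)
I·α + gyro = (-0.0800, -0.1400, -0.0600)
v₁ − v₀ = (-0.01866667, -0.06666667, 0.00533333)
F = m·Δv/dt = (-0.7000, -2.5000, 0.2000)

F = (-0.7000, -2.5000, 0.2000)
τ = (-0.0800, -0.1400, -0.0600)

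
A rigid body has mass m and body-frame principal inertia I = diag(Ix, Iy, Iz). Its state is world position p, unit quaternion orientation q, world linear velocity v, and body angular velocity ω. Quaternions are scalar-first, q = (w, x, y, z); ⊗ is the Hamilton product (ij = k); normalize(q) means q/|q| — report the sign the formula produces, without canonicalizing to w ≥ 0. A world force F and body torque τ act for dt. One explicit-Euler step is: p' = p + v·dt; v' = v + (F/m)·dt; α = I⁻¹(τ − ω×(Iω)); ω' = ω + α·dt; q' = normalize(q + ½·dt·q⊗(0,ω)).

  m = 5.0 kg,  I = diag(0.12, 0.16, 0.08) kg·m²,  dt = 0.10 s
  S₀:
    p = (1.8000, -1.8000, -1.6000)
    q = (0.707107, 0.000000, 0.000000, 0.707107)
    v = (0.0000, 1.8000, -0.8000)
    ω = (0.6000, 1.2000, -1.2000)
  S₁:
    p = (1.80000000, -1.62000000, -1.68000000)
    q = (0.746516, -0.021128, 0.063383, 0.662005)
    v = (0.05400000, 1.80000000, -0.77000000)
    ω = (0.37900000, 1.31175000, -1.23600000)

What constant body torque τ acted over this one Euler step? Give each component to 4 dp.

τ = (-0.1500, 0.1500, 0.0000)

Δω = ω₁−ω₀ = (-0.22100000, 0.11175000, -0.03600000)
I·α + gyro = (-0.1500, 0.1500, 0.0000)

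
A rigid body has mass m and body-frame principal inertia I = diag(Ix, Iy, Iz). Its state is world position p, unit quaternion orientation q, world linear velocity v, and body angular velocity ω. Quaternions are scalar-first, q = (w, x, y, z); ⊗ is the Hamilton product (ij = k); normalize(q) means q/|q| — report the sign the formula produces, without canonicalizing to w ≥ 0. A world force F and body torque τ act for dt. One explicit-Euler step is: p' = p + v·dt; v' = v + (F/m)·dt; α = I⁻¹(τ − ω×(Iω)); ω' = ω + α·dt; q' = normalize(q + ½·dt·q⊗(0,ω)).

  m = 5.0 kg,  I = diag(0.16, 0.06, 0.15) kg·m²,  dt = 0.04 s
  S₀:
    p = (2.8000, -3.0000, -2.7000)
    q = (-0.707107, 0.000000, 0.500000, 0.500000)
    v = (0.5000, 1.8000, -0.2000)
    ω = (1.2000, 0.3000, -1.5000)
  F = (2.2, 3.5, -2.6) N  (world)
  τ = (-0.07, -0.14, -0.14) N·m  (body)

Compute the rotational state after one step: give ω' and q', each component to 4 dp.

ω' = (1.1926, 0.2187, -1.5277)
q' = (-0.6946, -0.0349, 0.5074, 0.5088)

(τ − ω×Iω)/I = (-0.1844, -2.0333, -0.6933)
ω + α·dt = (1.1926, 0.2187, -1.5277)
q⊗(0,ω) = (0.6000000, -1.7485284, 0.3878679, 0.4606605)
updated quaternion q' = (-0.6946, -0.0349, 0.5074, 0.5088)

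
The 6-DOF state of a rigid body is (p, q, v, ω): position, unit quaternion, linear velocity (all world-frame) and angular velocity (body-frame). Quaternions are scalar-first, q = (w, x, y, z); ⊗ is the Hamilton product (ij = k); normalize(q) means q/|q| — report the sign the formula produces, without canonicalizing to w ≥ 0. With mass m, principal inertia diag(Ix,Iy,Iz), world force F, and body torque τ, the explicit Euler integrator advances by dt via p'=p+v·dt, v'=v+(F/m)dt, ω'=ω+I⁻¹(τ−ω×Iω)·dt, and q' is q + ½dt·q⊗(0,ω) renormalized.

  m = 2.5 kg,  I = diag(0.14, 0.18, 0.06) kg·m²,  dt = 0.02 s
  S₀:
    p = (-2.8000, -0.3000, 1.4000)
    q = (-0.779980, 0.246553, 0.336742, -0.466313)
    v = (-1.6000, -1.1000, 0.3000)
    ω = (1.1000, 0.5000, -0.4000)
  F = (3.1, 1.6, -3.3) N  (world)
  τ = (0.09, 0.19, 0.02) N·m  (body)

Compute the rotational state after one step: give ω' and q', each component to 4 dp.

ω×(Iω) gyroscopic = (0.0240, -0.0352, 0.0220)
angular accel α = (0.4714, 1.2511, -0.0333)
new body rate ω' = (1.1094, 0.5250, -0.4007)
2q̇ = q⊗(0,ω) = (-0.6261045, -0.7595183, -0.8043131, 0.0648523)
q + ½dt·q⊗(0,ω), renormalized = (-0.7862, 0.2389, 0.3287, -0.4656)

ω' = (1.1094, 0.5250, -0.4007)
q' = (-0.7862, 0.2389, 0.3287, -0.4656)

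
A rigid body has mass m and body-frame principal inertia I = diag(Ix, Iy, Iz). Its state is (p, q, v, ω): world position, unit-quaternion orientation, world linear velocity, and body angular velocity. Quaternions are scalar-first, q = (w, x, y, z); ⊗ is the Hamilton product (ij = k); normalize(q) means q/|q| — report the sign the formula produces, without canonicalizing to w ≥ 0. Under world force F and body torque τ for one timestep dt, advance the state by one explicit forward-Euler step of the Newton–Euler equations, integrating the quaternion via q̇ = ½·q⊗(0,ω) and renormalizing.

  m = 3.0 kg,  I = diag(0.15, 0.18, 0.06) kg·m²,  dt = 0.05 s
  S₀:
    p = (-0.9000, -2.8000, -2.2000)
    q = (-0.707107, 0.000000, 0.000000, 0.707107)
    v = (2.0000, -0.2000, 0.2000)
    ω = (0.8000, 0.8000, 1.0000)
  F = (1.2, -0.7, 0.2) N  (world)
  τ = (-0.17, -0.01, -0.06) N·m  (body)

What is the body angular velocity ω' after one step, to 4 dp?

angular accel α = (-0.4933, -0.4556, -1.3200)
ω + α·dt = (0.7753, 0.7772, 0.9340)

ω' = (0.7753, 0.7772, 0.9340)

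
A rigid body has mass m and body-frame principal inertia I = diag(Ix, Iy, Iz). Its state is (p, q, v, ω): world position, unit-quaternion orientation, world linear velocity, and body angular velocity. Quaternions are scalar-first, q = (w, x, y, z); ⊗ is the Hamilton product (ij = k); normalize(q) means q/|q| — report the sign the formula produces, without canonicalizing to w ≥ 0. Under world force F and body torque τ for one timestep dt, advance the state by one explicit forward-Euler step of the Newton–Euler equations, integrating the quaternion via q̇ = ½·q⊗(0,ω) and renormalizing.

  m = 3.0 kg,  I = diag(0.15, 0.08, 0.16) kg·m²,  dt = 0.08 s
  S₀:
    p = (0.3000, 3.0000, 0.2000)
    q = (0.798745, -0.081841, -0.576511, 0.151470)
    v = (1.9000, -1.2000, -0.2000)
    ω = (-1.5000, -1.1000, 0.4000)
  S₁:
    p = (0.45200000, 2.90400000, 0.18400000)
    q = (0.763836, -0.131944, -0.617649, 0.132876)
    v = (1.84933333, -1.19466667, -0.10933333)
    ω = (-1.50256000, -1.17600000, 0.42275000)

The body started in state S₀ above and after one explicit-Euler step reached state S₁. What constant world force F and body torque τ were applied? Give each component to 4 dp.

F = (-1.9000, 0.2000, 3.4000)
τ = (-0.0400, -0.0700, -0.0700)

velocity change Δv = (-0.05066667, 0.00533333, 0.09066667)
applied force F = (-1.9000, 0.2000, 3.4000)
rate change Δω = (-0.00256000, -0.07600000, 0.02275000)
applied torque τ = (-0.0400, -0.0700, -0.0700)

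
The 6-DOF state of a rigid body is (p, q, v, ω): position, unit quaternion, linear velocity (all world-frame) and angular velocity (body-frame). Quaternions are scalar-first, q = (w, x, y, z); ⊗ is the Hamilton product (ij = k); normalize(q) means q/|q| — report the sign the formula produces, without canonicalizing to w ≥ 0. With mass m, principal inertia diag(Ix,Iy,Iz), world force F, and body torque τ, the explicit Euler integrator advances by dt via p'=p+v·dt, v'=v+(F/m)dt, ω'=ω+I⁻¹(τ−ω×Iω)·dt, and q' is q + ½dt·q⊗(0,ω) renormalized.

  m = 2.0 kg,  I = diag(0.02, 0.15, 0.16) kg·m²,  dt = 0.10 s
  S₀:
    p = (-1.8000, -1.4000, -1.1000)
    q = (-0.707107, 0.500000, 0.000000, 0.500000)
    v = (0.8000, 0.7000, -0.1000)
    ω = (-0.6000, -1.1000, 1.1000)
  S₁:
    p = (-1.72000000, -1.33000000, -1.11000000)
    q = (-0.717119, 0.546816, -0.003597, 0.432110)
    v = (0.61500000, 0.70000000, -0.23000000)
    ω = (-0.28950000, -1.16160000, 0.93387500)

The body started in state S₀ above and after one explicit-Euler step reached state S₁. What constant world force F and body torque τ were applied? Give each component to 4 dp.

rate change Δω = (0.31050000, -0.06160000, -0.16612500)
τ = I·(Δω/dt) + ω₀×(Iω₀) = (0.0500, 0.0000, -0.1800)
velocity change Δv = (-0.18500000, 0.00000000, -0.13000000)
F = m·Δv/dt = (-3.7000, 0.0000, -2.6000)

F = (-3.7000, 0.0000, -2.6000)
τ = (0.0500, 0.0000, -0.1800)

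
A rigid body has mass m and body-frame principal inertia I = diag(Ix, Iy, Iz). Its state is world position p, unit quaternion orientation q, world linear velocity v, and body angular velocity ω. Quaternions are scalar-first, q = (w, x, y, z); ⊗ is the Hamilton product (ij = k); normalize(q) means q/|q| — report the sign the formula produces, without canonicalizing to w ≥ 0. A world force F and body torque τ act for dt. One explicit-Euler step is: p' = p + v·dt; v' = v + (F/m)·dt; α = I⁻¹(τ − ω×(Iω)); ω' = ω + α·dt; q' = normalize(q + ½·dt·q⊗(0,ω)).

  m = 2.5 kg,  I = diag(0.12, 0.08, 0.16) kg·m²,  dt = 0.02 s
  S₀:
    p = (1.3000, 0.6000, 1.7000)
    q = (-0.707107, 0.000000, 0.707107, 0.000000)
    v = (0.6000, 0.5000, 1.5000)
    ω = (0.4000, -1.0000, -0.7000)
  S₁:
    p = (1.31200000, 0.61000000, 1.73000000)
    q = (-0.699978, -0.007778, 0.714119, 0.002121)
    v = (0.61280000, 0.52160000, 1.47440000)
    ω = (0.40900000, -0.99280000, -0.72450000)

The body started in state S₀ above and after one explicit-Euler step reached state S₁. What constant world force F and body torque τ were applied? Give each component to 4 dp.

F = (1.6000, 2.7000, -3.2000)
τ = (0.1100, 0.0400, -0.1800)

Δv = v₁−v₀ = (0.01280000, 0.02160000, -0.02560000)
m·(v₁−v₀)/dt = (1.6000, 2.7000, -3.2000)
Δω = ω₁−ω₀ = (0.00900000, 0.00720000, -0.02450000)
gyro term ω₀×Iω₀ = (0.0560, 0.0112, 0.0160)
applied torque τ = (0.1100, 0.0400, -0.1800)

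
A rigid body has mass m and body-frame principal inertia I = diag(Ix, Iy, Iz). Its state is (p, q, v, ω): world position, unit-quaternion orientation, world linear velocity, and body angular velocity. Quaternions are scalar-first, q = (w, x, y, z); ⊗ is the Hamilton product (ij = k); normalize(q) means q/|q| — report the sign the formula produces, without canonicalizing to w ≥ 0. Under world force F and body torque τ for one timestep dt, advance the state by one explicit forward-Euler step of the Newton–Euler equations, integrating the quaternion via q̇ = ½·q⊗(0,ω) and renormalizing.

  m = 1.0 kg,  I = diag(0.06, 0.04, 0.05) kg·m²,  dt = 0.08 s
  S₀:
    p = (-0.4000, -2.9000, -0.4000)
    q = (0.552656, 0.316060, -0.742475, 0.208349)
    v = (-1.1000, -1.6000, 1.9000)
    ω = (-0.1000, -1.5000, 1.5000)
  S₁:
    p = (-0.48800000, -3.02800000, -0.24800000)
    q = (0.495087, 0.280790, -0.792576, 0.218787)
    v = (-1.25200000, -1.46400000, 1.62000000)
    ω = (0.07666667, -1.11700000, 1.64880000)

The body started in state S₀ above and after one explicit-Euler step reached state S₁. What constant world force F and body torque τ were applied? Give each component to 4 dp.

v₁ − v₀ = (-0.15200000, 0.13600000, -0.28000000)
applied force F = (-1.9000, 1.7000, -3.5000)
rate change Δω = (0.17666667, 0.38300000, 0.14880000)
I·α + gyro = (0.1100, 0.1900, 0.0900)

F = (-1.9000, 1.7000, -3.5000)
τ = (0.1100, 0.1900, 0.0900)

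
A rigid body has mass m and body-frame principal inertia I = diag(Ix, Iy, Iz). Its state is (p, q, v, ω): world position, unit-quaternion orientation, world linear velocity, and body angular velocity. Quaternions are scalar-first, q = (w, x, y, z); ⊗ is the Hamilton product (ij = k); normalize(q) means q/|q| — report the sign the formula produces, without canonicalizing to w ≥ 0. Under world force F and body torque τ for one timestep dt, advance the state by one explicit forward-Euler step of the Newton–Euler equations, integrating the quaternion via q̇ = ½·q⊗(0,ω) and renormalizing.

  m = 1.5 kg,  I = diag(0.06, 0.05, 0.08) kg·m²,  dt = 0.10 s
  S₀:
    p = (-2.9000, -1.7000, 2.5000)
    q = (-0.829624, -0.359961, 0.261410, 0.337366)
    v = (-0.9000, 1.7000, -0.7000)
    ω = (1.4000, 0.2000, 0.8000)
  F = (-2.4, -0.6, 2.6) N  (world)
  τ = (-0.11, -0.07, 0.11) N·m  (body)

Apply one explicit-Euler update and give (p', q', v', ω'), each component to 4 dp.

p' = (-2.9900, -1.5300, 2.4300)
q' = (-0.8178, -0.4096, 0.2902, 0.2814)
v' = (-1.0600, 1.6600, -0.5267)
ω' = (1.2087, 0.1048, 0.9410)

a = (-1.6000, -0.4000, 1.7333)
p + v·dt = (-2.9900, -1.5300, 2.4300)
v' = v + a·dt = (-1.0600, 1.6600, -0.5267)
gyro term ω×Iω = (0.0048, -0.0224, -0.0028)
(τ − ω×Iω)/I = (-1.9133, -0.9520, 1.4100)
new body rate ω' = (1.2087, 0.1048, 0.9410)
2q̇ = q⊗(0,ω) = (0.1817706, -1.0198188, 0.5943564, -1.1016654)
q' = normalize(q + ½dt·q⊗(0,ω)) = (-0.8178, -0.4096, 0.2902, 0.2814)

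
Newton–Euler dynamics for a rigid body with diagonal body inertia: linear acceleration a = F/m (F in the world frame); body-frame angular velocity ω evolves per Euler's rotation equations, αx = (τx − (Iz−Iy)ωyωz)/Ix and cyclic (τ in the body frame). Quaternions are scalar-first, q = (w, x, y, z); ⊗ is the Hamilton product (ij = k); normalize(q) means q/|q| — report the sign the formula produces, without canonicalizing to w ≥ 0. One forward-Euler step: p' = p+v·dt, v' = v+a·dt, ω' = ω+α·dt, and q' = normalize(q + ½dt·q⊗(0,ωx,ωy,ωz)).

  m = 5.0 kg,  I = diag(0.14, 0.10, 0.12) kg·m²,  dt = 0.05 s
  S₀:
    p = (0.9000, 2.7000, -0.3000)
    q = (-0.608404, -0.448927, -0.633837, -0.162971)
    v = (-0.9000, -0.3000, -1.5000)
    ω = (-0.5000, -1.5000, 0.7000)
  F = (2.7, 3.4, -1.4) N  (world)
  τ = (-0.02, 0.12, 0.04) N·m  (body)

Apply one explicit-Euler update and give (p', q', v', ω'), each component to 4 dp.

linear accel F/m = (0.5400, 0.6800, -0.2800)
new position p' = (0.8550, 2.6850, -0.3750)
new velocity v' = (-0.8730, -0.2660, -1.5140)
(τ − ω×Iω)/I = (0.0071, 1.2700, 0.5833)
ω + α·dt = (-0.4996, -1.4365, 0.7292)
q⊗(0,ω) = (-1.0611393, -0.3839404, 1.3083404, -0.0694108)
updated quaternion q' = (-0.6343, -0.4581, -0.6006, -0.1646)

p' = (0.8550, 2.6850, -0.3750)
q' = (-0.6343, -0.4581, -0.6006, -0.1646)
v' = (-0.8730, -0.2660, -1.5140)
ω' = (-0.4996, -1.4365, 0.7292)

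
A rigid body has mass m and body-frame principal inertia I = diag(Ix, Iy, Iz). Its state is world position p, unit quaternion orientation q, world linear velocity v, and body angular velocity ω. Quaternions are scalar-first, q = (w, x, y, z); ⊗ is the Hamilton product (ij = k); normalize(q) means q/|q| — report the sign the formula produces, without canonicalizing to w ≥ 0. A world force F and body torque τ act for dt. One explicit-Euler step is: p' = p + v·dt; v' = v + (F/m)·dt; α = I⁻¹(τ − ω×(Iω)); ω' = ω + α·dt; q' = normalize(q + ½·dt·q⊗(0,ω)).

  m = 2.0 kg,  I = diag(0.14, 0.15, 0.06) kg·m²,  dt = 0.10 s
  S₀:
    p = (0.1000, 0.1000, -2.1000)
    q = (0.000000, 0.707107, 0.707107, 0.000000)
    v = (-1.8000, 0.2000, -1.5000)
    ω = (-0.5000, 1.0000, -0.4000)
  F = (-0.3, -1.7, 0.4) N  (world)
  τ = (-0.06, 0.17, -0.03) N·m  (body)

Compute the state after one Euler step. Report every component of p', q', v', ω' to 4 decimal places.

p' = (-0.0800, 0.1200, -2.2500)
q' = (-0.0176, 0.6917, 0.7200, 0.0529)
v' = (-1.8150, 0.1150, -1.4800)
ω' = (-0.5686, 1.1027, -0.4417)

angular accel α = (-0.6857, 1.0267, -0.4167)
new body rate ω' = (-0.5686, 1.1027, -0.4417)
q⊗(0,ω) = (-0.3535535, -0.2828428, 0.2828428, 1.0606605)
updated quaternion q' = (-0.0176, 0.6917, 0.7200, 0.0529)
a = (-0.1500, -0.8500, 0.2000)
p' = p + v·dt = (-0.0800, 0.1200, -2.2500)
v + (F/m)dt = (-1.8150, 0.1150, -1.4800)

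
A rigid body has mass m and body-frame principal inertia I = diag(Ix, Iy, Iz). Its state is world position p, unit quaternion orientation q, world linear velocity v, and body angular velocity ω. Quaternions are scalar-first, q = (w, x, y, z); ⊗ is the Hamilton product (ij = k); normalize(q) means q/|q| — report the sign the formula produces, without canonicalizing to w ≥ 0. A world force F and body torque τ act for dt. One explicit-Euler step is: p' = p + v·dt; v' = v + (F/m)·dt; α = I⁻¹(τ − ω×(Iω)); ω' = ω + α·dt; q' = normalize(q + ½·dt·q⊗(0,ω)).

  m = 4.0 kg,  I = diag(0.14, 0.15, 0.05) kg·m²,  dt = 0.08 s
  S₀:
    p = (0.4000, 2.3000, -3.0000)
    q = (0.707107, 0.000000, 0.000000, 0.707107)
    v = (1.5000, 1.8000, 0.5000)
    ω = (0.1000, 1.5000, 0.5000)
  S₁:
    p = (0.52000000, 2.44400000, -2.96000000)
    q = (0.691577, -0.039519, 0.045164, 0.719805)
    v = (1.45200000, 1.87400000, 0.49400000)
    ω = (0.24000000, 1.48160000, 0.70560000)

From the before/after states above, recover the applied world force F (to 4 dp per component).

Δv = v₁−v₀ = (-0.04800000, 0.07400000, -0.00600000)
applied force F = (-2.4000, 3.7000, -0.3000)

F = (-2.4000, 3.7000, -0.3000)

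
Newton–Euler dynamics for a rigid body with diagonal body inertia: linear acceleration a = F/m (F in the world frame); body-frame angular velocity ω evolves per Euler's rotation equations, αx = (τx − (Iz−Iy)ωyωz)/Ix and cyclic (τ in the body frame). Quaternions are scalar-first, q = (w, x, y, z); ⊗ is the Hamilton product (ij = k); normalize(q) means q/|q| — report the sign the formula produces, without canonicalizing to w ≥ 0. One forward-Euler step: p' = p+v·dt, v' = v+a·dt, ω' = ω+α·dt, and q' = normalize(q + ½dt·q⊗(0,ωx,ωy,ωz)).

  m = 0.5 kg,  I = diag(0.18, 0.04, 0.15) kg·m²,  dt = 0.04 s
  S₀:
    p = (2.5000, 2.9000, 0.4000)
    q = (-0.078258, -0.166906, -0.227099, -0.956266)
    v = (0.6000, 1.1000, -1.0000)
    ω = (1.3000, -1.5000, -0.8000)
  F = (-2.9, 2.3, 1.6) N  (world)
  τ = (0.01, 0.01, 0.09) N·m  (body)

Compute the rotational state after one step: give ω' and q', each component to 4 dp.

ω' = (1.2729, -1.4588, -0.8488)
q' = (-0.0959, -0.1938, -0.2521, -0.9432)

gyro term ω×Iω = (0.1320, -0.0312, 0.2730)
angular accel α = (-0.6778, 1.0300, -1.2200)
ω' = ω + α·dt = (1.2729, -1.4588, -0.8488)
Hamilton product q⊗(0,ω) = (-0.8886835, -1.3544552, -1.2592836, 0.6081941)
q' = normalize(q + ½dt·q⊗(0,ω)) = (-0.0959, -0.1938, -0.2521, -0.9432)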